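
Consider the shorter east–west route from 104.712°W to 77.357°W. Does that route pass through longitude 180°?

Signed shortest Δλ = ((-77.357 − -104.712 + 180) mod 360) − 180 = 27.355°.
Going east by 27.355° from -104.712° reaches -77.357° without touching 180°.

No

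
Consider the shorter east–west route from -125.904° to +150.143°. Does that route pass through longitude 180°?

Naïve |150.143 − -125.904| = 276.047° > 180°, so the shorter arc goes the other way round — across 180°.
Signed shortest Δλ = ((150.143 − -125.904 + 180) mod 360) − 180 = -83.953°.
Going west by 83.953° from -125.904° passes through 180° before reaching +150.143°.

Yes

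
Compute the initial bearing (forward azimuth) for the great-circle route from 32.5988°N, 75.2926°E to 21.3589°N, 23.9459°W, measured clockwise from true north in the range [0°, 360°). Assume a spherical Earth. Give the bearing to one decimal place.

Δλ = -23.9459 − 75.2926 = -99.2385°.
θ = atan2( sin Δλ · cos φ₂ , cos φ₁ · sin φ₂ − sin φ₁ · cos φ₂ · cos Δλ )
  = atan2(-0.91924, 0.38739) = -67.148° → normalised to [0°, 360°): 292.852°.

292.9°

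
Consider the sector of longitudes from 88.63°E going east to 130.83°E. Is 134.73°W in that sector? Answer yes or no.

Band width going east from +88.63° to +130.83°: ((130.83 − 88.63) mod 360) = 42.20°.
Offset of -134.73° east of the west edge: ((-134.73 − 88.63) mod 360) = 136.64°.
136.64° > 42.20° ⇒ outside.

No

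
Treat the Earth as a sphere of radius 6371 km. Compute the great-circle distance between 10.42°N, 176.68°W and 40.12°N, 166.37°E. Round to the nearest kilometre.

3701 km

Δλ = 166.37 − -176.68 = 343.05°; wrapped into (−180°, 180°]: -16.95°.
Δφ = 40.12 − 10.42 = 29.70°.
a = sin²(Δφ/2) + cos φ₁ · cos φ₂ · sin²(Δλ/2) = 0.082020.
c = 2·atan2(√a, √(1−a)) = 0.58092 rad → d = 6371·c ≈ 3701.01 km.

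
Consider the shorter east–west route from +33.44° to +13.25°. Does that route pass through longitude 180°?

No

Signed shortest Δλ = ((13.25 − 33.44 + 180) mod 360) − 180 = -20.19°.
Going west by 20.19° from +33.44° reaches +13.25° without touching 180°.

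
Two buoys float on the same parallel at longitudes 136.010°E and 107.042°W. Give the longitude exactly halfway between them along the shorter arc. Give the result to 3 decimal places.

165.516°W

Signed shortest Δλ from +136.010° to -107.042° is +116.948°.
Midpoint longitude = +136.010° + (+116.948°)/2 = +136.010° + 58.474° = +194.484°.
Normalise into (−180°, 180°]: -165.516°.
(The naïve average (+136.010 + -107.042)/2 = 14.484° is on the wrong side of the globe.)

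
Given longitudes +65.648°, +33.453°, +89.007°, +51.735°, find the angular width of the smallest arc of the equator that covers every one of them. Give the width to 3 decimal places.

Sort the longitudes: +33.453°, +51.735°, +65.648°, +89.007°.
Eastward gaps between consecutive values (wrapping around): 18.282°, 13.913°, 23.359°, 304.446°.
Largest gap = 304.446° ⇒ minimal covering band is its complement: 360° − 304.446° = 55.554°.
Band runs from +33.453° eastward to +89.007°.

55.554°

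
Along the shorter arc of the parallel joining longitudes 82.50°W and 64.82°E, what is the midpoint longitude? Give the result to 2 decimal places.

Signed shortest Δλ from -82.50° to +64.82° is +147.32°.
Midpoint longitude = -82.50° + (+147.32°)/2 = -82.50° + 73.66° = -8.84°.

8.84°W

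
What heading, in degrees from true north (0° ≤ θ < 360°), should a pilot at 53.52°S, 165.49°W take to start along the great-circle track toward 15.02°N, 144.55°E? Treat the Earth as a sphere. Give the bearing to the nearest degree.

Δλ = 144.55 − -165.49 = 310.04°; wrapped into (−180°, 180°]: -49.96°.
θ = atan2( sin Δλ · cos φ₂ , cos φ₁ · sin φ₂ − sin φ₁ · cos φ₂ · cos Δλ )
  = atan2(-0.73944, 0.65368) = -48.523° → normalised to [0°, 360°): 311.477°.

311°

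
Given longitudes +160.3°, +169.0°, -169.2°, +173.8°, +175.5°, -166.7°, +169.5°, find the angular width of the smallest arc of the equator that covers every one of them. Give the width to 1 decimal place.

Sort the longitudes: -169.2°, -166.7°, +160.3°, +169.0°, +169.5°, +173.8°, +175.5°.
Eastward gaps between consecutive values (wrapping around): 2.5°, 327.0°, 8.7°, 0.5°, 4.3°, 1.7°, 15.3°.
Largest gap = 327.0° ⇒ minimal covering band is its complement: 360° − 327.0° = 33.0°.
Band runs from +160.3° eastward to -166.7°, crossing the antimeridian.

33.0°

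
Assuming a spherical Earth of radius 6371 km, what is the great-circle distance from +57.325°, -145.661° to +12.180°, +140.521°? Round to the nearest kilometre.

Δλ = 140.521 − -145.661 = 286.182°; wrapped into (−180°, 180°]: -73.818°.
Δφ = 12.180 − 57.325 = -45.145°.
a = sin²(Δφ/2) + cos φ₁ · cos φ₂ · sin²(Δλ/2) = 0.337668.
c = 2·atan2(√a, √(1−a)) = 1.24014 rad → d = 6371·c ≈ 7900.93 km.

7901 km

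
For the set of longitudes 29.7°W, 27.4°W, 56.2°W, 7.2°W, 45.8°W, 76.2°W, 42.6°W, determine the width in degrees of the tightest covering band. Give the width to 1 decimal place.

Sort the longitudes: -76.2°, -56.2°, -45.8°, -42.6°, -29.7°, -27.4°, -7.2°.
Eastward gaps between consecutive values (wrapping around): 20.0°, 10.4°, 3.2°, 12.9°, 2.3°, 20.2°, 291.0°.
Largest gap = 291.0° ⇒ minimal covering band is its complement: 360° − 291.0° = 69.0°.
Band runs from -76.2° eastward to -7.2°.

69.0°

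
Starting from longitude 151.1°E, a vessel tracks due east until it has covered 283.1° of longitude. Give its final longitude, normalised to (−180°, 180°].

Start at +151.1°; shift +283.1° → +434.2°.
+434.2° lies outside (−180°, 180°]; subtract 360° → +74.2°.

74.2°E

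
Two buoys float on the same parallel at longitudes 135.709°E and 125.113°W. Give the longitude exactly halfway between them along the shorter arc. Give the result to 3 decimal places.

Signed shortest Δλ from +135.709° to -125.113° is +99.178°.
Midpoint longitude = +135.709° + (+99.178°)/2 = +135.709° + 49.589° = +185.298°.
Normalise into (−180°, 180°]: -174.702°.
(The naïve average (+135.709 + -125.113)/2 = 5.298° is on the wrong side of the globe.)

174.702°W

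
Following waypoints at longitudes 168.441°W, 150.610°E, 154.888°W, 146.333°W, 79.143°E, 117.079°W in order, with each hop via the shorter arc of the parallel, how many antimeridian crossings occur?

4

Leg 1: -168.441° → +150.610°, shortest Δλ = -40.949° (west) — crosses 180°.
Leg 2: +150.610° → -154.888°, shortest Δλ = 54.502° (east) — crosses 180°.
Leg 3: -154.888° → -146.333°, shortest Δλ = 8.555° (east) — does not cross 180°.
Leg 4: -146.333° → +79.143°, shortest Δλ = -134.524° (west) — crosses 180°.
Leg 5: +79.143° → -117.079°, shortest Δλ = 163.778° (east) — crosses 180°.
Total crossings: 4.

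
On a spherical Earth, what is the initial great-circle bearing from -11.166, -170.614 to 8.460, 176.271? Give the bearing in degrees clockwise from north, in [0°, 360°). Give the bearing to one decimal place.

325.9°

Δλ = 176.271 − -170.614 = 346.885°; wrapped into (−180°, 180°]: -13.115°.
θ = atan2( sin Δλ · cos φ₂ , cos φ₁ · sin φ₂ − sin φ₁ · cos φ₂ · cos Δλ )
  = atan2(-0.22444, 0.33088) = -34.149° → normalised to [0°, 360°): 325.851°.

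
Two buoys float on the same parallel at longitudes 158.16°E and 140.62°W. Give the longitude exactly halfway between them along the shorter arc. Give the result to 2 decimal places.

Signed shortest Δλ from +158.16° to -140.62° is +61.22°.
Midpoint longitude = +158.16° + (+61.22°)/2 = +158.16° + 30.61° = +188.77°.
Normalise into (−180°, 180°]: -171.23°.
(The naïve average (+158.16 + -140.62)/2 = 8.77° is on the wrong side of the globe.)

171.23°W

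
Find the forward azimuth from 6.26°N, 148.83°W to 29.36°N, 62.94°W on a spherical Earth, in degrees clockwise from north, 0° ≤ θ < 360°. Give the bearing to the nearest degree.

Δλ = -62.94 − -148.83 = 85.89°.
θ = atan2( sin Δλ · cos φ₂ , cos φ₁ · sin φ₂ − sin φ₁ · cos φ₂ · cos Δλ )
  = atan2(0.86931, 0.48056) = 61.066° → normalised to [0°, 360°): 61.066°.

61°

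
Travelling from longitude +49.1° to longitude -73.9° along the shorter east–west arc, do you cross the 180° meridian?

Signed shortest Δλ = ((-73.9 − 49.1 + 180) mod 360) − 180 = -123.0°.
Going west by 123.0° from +49.1° reaches -73.9° without touching 180°.

No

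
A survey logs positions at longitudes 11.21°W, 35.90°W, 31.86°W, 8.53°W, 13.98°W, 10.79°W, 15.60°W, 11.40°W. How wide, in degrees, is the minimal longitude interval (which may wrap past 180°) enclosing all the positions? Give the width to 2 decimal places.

27.37°

Sort the longitudes: -35.90°, -31.86°, -15.60°, -13.98°, -11.40°, -11.21°, -10.79°, -8.53°.
Eastward gaps between consecutive values (wrapping around): 4.04°, 16.26°, 1.62°, 2.58°, 0.19°, 0.42°, 2.26°, 332.63°.
Largest gap = 332.63° ⇒ minimal covering band is its complement: 360° − 332.63° = 27.37°.
Band runs from -35.90° eastward to -8.53°.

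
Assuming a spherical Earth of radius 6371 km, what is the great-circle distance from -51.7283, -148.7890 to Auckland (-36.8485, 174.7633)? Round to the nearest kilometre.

3291 km

Δλ = 174.7633 − -148.7890 = 323.5523°; wrapped into (−180°, 180°]: -36.4477°.
Δφ = -36.8485 − -51.7283 = 14.8798°.
a = sin²(Δφ/2) + cos φ₁ · cos φ₂ · sin²(Δλ/2) = 0.065242.
c = 2·atan2(√a, √(1−a)) = 0.51657 rad → d = 6371·c ≈ 3291.09 km.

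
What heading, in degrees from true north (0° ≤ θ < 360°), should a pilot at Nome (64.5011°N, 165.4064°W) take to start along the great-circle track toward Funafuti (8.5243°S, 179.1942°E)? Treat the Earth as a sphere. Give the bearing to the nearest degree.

196°

Δλ = 179.1942 − -165.4064 = 344.6006°; wrapped into (−180°, 180°]: -15.3994°.
θ = atan2( sin Δλ · cos φ₂ , cos φ₁ · sin φ₂ − sin φ₁ · cos φ₂ · cos Δλ )
  = atan2(-0.26261, -0.92439) = -164.140° → normalised to [0°, 360°): 195.860°.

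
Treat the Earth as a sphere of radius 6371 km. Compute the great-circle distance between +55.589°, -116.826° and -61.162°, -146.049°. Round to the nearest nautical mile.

Δλ = -146.049 − -116.826 = -29.223°.
Δφ = -61.162 − 55.589 = -116.751°.
a = sin²(Δφ/2) + cos φ₁ · cos φ₂ · sin²(Δλ/2) = 0.742403.
c = 2·atan2(√a, √(1−a)) = 2.07694 rad → d = 6371·c ≈ 13232.17 km ≈ 7144.80 nmi.

7145 nmi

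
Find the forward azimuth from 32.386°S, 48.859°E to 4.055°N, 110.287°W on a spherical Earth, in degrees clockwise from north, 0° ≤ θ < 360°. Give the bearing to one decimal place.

218.9°

Δλ = -110.287 − 48.859 = -159.146°.
θ = atan2( sin Δλ · cos φ₂ , cos φ₁ · sin φ₂ − sin φ₁ · cos φ₂ · cos Δλ )
  = atan2(-0.35510, -0.43956) = -141.067° → normalised to [0°, 360°): 218.933°.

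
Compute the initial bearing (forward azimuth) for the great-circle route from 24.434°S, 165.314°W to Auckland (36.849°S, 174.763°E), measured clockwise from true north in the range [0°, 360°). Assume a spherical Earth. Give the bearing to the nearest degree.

229°

Δλ = 174.763 − -165.314 = 340.077°; wrapped into (−180°, 180°]: -19.923°.
θ = atan2( sin Δλ · cos φ₂ , cos φ₁ · sin φ₂ − sin φ₁ · cos φ₂ · cos Δλ )
  = atan2(-0.27268, -0.23480) = -130.731° → normalised to [0°, 360°): 229.269°.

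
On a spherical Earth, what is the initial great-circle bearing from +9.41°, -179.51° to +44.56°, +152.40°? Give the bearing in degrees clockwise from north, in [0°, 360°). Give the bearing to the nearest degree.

Δλ = 152.40 − -179.51 = 331.91°; wrapped into (−180°, 180°]: -28.09°.
θ = atan2( sin Δλ · cos φ₂ , cos φ₁ · sin φ₂ − sin φ₁ · cos φ₂ · cos Δλ )
  = atan2(-0.33549, 0.58944) = -29.647° → normalised to [0°, 360°): 330.353°.

330°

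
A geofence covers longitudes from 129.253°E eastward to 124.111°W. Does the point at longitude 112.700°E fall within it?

Band width going east from +129.253° to -124.111°: ((-124.111 − 129.253) mod 360) = 106.636°.
Offset of +112.700° east of the west edge: ((112.700 − 129.253) mod 360) = 343.447°.
343.447° > 106.636° ⇒ outside.

No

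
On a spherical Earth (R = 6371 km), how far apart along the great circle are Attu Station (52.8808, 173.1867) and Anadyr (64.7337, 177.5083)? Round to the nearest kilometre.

Δλ = 177.5083 − 173.1867 = 4.3216°.
Δφ = 64.7337 − 52.8808 = 11.8529°.
a = sin²(Δφ/2) + cos φ₁ · cos φ₂ · sin²(Δλ/2) = 0.011027.
c = 2·atan2(√a, √(1−a)) = 0.21041 rad → d = 6371·c ≈ 1340.51 km.

1341 km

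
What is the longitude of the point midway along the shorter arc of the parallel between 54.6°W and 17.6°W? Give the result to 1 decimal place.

Signed shortest Δλ from -54.6° to -17.6° is +37.0°.
Midpoint longitude = -54.6° + (+37.0°)/2 = -54.6° + 18.5° = -36.1°.

36.1°W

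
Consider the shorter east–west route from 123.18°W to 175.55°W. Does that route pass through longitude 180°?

Signed shortest Δλ = ((-175.55 − -123.18 + 180) mod 360) − 180 = -52.37°.
Going west by 52.37° from -123.18° reaches -175.55° without touching 180°.

No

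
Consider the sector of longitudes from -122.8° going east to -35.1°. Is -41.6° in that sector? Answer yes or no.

Yes

Band width going east from -122.8° to -35.1°: ((-35.1 − -122.8) mod 360) = 87.7°.
Offset of -41.6° east of the west edge: ((-41.6 − -122.8) mod 360) = 81.2°.
81.2° ≤ 87.7° ⇒ inside.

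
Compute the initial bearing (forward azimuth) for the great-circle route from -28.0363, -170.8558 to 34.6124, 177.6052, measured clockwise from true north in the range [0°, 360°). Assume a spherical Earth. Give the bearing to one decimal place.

Δλ = 177.6052 − -170.8558 = 348.4610°; wrapped into (−180°, 180°]: -11.5390°.
θ = atan2( sin Δλ · cos φ₂ , cos φ₁ · sin φ₂ − sin φ₁ · cos φ₂ · cos Δλ )
  = atan2(-0.16463, 0.88039) = -10.592° → normalised to [0°, 360°): 349.408°.

349.4°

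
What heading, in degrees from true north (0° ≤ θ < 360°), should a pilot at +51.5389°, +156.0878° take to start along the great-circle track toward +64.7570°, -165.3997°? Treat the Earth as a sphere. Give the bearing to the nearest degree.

41°

Δλ = -165.3997 − 156.0878 = -321.4875°; wrapped into (−180°, 180°]: 38.5125°.
θ = atan2( sin Δλ · cos φ₂ , cos φ₁ · sin φ₂ − sin φ₁ · cos φ₂ · cos Δλ )
  = atan2(0.26555, 0.30130) = 41.391° → normalised to [0°, 360°): 41.391°.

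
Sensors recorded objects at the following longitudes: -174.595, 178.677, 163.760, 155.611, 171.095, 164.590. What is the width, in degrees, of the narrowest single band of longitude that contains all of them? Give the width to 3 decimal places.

Sort the longitudes: -174.595°, +155.611°, +163.760°, +164.590°, +171.095°, +178.677°.
Eastward gaps between consecutive values (wrapping around): 330.206°, 8.149°, 0.830°, 6.505°, 7.582°, 6.728°.
Largest gap = 330.206° ⇒ minimal covering band is its complement: 360° − 330.206° = 29.794°.
Band runs from +155.611° eastward to -174.595°, crossing the antimeridian.

29.794°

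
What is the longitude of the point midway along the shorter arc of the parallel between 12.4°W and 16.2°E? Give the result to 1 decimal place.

Signed shortest Δλ from -12.4° to +16.2° is +28.6°.
Midpoint longitude = -12.4° + (+28.6°)/2 = -12.4° + 14.3° = +1.9°.

1.9°E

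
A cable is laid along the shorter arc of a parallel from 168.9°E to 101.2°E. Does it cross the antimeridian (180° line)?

No

Signed shortest Δλ = ((101.2 − 168.9 + 180) mod 360) − 180 = -67.7°.
Going west by 67.7° from +168.9° reaches +101.2° without touching 180°.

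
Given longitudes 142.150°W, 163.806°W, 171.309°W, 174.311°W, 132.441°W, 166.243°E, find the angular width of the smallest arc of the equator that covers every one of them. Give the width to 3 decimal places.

61.316°

Sort the longitudes: -174.311°, -171.309°, -163.806°, -142.150°, -132.441°, +166.243°.
Eastward gaps between consecutive values (wrapping around): 3.002°, 7.503°, 21.656°, 9.709°, 298.684°, 19.446°.
Largest gap = 298.684° ⇒ minimal covering band is its complement: 360° − 298.684° = 61.316°.
Band runs from +166.243° eastward to -132.441°, crossing the antimeridian.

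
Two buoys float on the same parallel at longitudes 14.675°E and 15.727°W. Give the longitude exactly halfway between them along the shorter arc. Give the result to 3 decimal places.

Signed shortest Δλ from +14.675° to -15.727° is -30.402°.
Midpoint longitude = +14.675° + (-30.402°)/2 = +14.675° − 15.201° = -0.526°.

0.526°W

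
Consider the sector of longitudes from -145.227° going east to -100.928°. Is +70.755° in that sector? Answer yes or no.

Band width going east from -145.227° to -100.928°: ((-100.928 − -145.227) mod 360) = 44.299°.
Offset of +70.755° east of the west edge: ((70.755 − -145.227) mod 360) = 215.982°.
215.982° > 44.299° ⇒ outside.

No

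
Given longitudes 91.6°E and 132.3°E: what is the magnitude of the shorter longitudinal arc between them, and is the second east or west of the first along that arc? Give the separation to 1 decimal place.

40.7° east

Raw difference: 132.3 − 91.6 = 40.7°.
Normalise into (−180°, 180°]: 40.7° stays 40.7°.
Positive ⇒ the second point lies to the east; separation 40.7°.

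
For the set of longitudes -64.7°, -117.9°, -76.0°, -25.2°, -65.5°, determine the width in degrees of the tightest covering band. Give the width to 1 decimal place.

92.7°

Sort the longitudes: -117.9°, -76.0°, -65.5°, -64.7°, -25.2°.
Eastward gaps between consecutive values (wrapping around): 41.9°, 10.5°, 0.8°, 39.5°, 267.3°.
Largest gap = 267.3° ⇒ minimal covering band is its complement: 360° − 267.3° = 92.7°.
Band runs from -117.9° eastward to -25.2°.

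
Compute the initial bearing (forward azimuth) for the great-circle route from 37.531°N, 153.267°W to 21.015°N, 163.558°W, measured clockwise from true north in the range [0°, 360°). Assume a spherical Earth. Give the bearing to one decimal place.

Δλ = -163.558 − -153.267 = -10.291°.
θ = atan2( sin Δλ · cos φ₂ , cos φ₁ · sin φ₂ − sin φ₁ · cos φ₂ · cos Δλ )
  = atan2(-0.16677, -0.27513) = -148.779° → normalised to [0°, 360°): 211.221°.

211.2°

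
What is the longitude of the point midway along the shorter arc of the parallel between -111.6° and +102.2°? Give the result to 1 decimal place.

Signed shortest Δλ from -111.6° to +102.2° is -146.2°.
Midpoint longitude = -111.6° + (-146.2°)/2 = -111.6° − 73.1° = -184.7°.
Normalise into (−180°, 180°]: +175.3°.
(The naïve average (-111.6 + +102.2)/2 = -4.7° is on the wrong side of the globe.)

+175.3°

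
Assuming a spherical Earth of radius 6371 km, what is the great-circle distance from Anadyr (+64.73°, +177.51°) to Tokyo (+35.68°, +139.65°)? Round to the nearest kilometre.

4087 km

Δλ = 139.65 − 177.51 = -37.86°.
Δφ = 35.68 − 64.73 = -29.05°.
a = sin²(Δφ/2) + cos φ₁ · cos φ₂ · sin²(Δλ/2) = 0.099395.
c = 2·atan2(√a, √(1−a)) = 0.64148 rad → d = 6371·c ≈ 4086.89 km.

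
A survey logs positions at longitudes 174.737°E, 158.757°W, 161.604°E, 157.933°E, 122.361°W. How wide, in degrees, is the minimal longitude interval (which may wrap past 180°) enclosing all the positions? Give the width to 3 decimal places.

Sort the longitudes: -158.757°, -122.361°, +157.933°, +161.604°, +174.737°.
Eastward gaps between consecutive values (wrapping around): 36.396°, 280.294°, 3.671°, 13.133°, 26.506°.
Largest gap = 280.294° ⇒ minimal covering band is its complement: 360° − 280.294° = 79.706°.
Band runs from +157.933° eastward to -122.361°, crossing the antimeridian.

79.706°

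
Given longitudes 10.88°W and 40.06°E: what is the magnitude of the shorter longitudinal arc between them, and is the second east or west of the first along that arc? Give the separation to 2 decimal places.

50.94° east

Raw difference: 40.06 − -10.88 = 50.94°.
Normalise into (−180°, 180°]: 50.94° stays 50.94°.
Positive ⇒ the second point lies to the east; separation 50.94°.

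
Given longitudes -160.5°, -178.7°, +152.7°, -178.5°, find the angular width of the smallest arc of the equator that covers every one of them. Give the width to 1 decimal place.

46.8°

Sort the longitudes: -178.7°, -178.5°, -160.5°, +152.7°.
Eastward gaps between consecutive values (wrapping around): 0.2°, 18.0°, 313.2°, 28.6°.
Largest gap = 313.2° ⇒ minimal covering band is its complement: 360° − 313.2° = 46.8°.
Band runs from +152.7° eastward to -160.5°, crossing the antimeridian.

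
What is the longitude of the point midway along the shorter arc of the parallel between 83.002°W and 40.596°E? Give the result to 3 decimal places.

21.203°W

Signed shortest Δλ from -83.002° to +40.596° is +123.598°.
Midpoint longitude = -83.002° + (+123.598°)/2 = -83.002° + 61.799° = -21.203°.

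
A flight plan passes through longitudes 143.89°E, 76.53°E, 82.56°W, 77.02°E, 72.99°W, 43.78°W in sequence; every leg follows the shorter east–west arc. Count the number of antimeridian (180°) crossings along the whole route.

Leg 1: +143.89° → +76.53°, shortest Δλ = -67.36° (west) — does not cross 180°.
Leg 2: +76.53° → -82.56°, shortest Δλ = -159.09° (west) — does not cross 180°.
Leg 3: -82.56° → +77.02°, shortest Δλ = 159.58° (east) — does not cross 180°.
Leg 4: +77.02° → -72.99°, shortest Δλ = -150.01° (west) — does not cross 180°.
Leg 5: -72.99° → -43.78°, shortest Δλ = 29.21° (east) — does not cross 180°.
Total crossings: 0.

0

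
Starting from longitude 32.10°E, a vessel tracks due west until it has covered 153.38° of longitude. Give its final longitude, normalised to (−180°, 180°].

121.28°W

Start at +32.10°; shift −153.38° → -121.28°.
-121.28° already lies in (−180°, 180°].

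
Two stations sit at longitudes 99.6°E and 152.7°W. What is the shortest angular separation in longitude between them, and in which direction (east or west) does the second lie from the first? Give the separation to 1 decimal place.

Raw difference: -152.7 − 99.6 = -252.3°.
Normalise into (−180°, 180°]: -252.3° + 360° = 107.7°.
Positive ⇒ the second point lies to the east; separation 107.7°.

107.7° east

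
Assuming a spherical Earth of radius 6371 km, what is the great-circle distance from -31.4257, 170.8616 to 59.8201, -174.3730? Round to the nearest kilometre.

Δλ = -174.3730 − 170.8616 = -345.2346°; wrapped into (−180°, 180°]: 14.7654°.
Δφ = 59.8201 − -31.4257 = 91.2458°.
a = sin²(Δφ/2) + cos φ₁ · cos φ₂ · sin²(Δλ/2) = 0.517954.
c = 2·atan2(√a, √(1−a)) = 1.60671 rad → d = 6371·c ≈ 10236.36 km.

10236 km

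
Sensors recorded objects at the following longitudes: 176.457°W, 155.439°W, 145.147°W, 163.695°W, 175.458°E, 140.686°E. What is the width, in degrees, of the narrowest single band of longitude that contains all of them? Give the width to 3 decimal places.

Sort the longitudes: -176.457°, -163.695°, -155.439°, -145.147°, +140.686°, +175.458°.
Eastward gaps between consecutive values (wrapping around): 12.762°, 8.256°, 10.292°, 285.833°, 34.772°, 8.085°.
Largest gap = 285.833° ⇒ minimal covering band is its complement: 360° − 285.833° = 74.167°.
Band runs from +140.686° eastward to -145.147°, crossing the antimeridian.

74.167°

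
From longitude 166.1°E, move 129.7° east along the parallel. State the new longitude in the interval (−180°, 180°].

Start at +166.1°; shift +129.7° → +295.8°.
+295.8° lies outside (−180°, 180°]; subtract 360° → -64.2°.

64.2°W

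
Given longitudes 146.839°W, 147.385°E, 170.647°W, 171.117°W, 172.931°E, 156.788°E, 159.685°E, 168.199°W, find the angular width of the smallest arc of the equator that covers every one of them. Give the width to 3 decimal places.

65.776°

Sort the longitudes: -171.117°, -170.647°, -168.199°, -146.839°, +147.385°, +156.788°, +159.685°, +172.931°.
Eastward gaps between consecutive values (wrapping around): 0.470°, 2.448°, 21.360°, 294.224°, 9.403°, 2.897°, 13.246°, 15.952°.
Largest gap = 294.224° ⇒ minimal covering band is its complement: 360° − 294.224° = 65.776°.
Band runs from +147.385° eastward to -146.839°, crossing the antimeridian.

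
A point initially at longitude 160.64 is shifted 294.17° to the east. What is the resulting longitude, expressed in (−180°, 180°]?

+94.81°

Start at +160.64°; shift +294.17° → +454.81°.
+454.81° lies outside (−180°, 180°]; subtract 360° → +94.81°.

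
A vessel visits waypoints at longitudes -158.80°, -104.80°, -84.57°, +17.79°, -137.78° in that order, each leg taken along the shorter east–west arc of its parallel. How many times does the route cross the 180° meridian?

0

Leg 1: -158.80° → -104.80°, shortest Δλ = 54.0° (east) — does not cross 180°.
Leg 2: -104.80° → -84.57°, shortest Δλ = 20.23° (east) — does not cross 180°.
Leg 3: -84.57° → +17.79°, shortest Δλ = 102.36° (east) — does not cross 180°.
Leg 4: +17.79° → -137.78°, shortest Δλ = -155.57° (west) — does not cross 180°.
Total crossings: 0.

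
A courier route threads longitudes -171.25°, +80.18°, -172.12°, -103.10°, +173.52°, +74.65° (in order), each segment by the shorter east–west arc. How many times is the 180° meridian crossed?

3

Leg 1: -171.25° → +80.18°, shortest Δλ = -108.57° (west) — crosses 180°.
Leg 2: +80.18° → -172.12°, shortest Δλ = 107.7° (east) — crosses 180°.
Leg 3: -172.12° → -103.10°, shortest Δλ = 69.02° (east) — does not cross 180°.
Leg 4: -103.10° → +173.52°, shortest Δλ = -83.38° (west) — crosses 180°.
Leg 5: +173.52° → +74.65°, shortest Δλ = -98.87° (west) — does not cross 180°.
Total crossings: 3.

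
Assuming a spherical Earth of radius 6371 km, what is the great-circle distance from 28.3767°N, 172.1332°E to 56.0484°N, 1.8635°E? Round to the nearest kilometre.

Δλ = 1.8635 − 172.1332 = -170.2697°.
Δφ = 56.0484 − 28.3767 = 27.6717°.
a = sin²(Δφ/2) + cos φ₁ · cos φ₂ · sin²(Δλ/2) = 0.545039.
c = 2·atan2(√a, √(1−a)) = 1.66100 rad → d = 6371·c ≈ 10582.21 km.

10582 km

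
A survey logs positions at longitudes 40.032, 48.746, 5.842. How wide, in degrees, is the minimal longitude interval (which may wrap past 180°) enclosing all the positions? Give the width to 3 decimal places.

42.904°

Sort the longitudes: +5.842°, +40.032°, +48.746°.
Eastward gaps between consecutive values (wrapping around): 34.190°, 8.714°, 317.096°.
Largest gap = 317.096° ⇒ minimal covering band is its complement: 360° − 317.096° = 42.904°.
Band runs from +5.842° eastward to +48.746°.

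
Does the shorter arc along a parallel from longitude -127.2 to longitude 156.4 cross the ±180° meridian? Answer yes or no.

Naïve |156.4 − -127.2| = 283.6° > 180°, so the shorter arc goes the other way round — across 180°.
Signed shortest Δλ = ((156.4 − -127.2 + 180) mod 360) − 180 = -76.4°.
Going west by 76.4° from -127.2° passes through 180° before reaching +156.4°.

Yes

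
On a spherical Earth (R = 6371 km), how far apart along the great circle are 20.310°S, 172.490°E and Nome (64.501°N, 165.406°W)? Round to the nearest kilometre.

9620 km

Δλ = -165.406 − 172.490 = -337.896°; wrapped into (−180°, 180°]: 22.104°.
Δφ = 64.501 − -20.310 = 84.811°.
a = sin²(Δφ/2) + cos φ₁ · cos φ₂ · sin²(Δλ/2) = 0.469616.
c = 2·atan2(√a, √(1−a)) = 1.50999 rad → d = 6371·c ≈ 9620.15 km.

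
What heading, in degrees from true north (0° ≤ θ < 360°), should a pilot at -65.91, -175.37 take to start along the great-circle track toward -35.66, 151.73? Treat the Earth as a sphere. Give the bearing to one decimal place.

Δλ = 151.73 − -175.37 = 327.10°; wrapped into (−180°, 180°]: -32.90°.
θ = atan2( sin Δλ · cos φ₂ , cos φ₁ · sin φ₂ − sin φ₁ · cos φ₂ · cos Δλ )
  = atan2(-0.44132, 0.38482) = -48.913° → normalised to [0°, 360°): 311.087°.

311.1°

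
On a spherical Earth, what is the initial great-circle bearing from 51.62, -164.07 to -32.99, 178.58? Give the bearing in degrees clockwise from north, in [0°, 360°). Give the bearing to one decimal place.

194.5°

Δλ = 178.58 − -164.07 = 342.65°; wrapped into (−180°, 180°]: -17.35°.
θ = atan2( sin Δλ · cos φ₂ , cos φ₁ · sin φ₂ − sin φ₁ · cos φ₂ · cos Δλ )
  = atan2(-0.25013, -0.96566) = -165.478° → normalised to [0°, 360°): 194.522°.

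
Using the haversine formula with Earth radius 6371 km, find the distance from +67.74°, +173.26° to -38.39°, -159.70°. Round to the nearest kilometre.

12017 km

Δλ = -159.70 − 173.26 = -332.96°; wrapped into (−180°, 180°]: 27.04°.
Δφ = -38.39 − 67.74 = -106.13°.
a = sin²(Δφ/2) + cos φ₁ · cos φ₂ · sin²(Δλ/2) = 0.655137.
c = 2·atan2(√a, √(1−a)) = 1.88628 rad → d = 6371·c ≈ 12017.47 km.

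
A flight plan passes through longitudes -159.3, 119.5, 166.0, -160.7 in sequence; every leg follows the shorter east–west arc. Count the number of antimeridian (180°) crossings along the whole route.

2

Leg 1: -159.3° → +119.5°, shortest Δλ = -81.2° (west) — crosses 180°.
Leg 2: +119.5° → +166.0°, shortest Δλ = 46.5° (east) — does not cross 180°.
Leg 3: +166.0° → -160.7°, shortest Δλ = 33.3° (east) — crosses 180°.
Total crossings: 2.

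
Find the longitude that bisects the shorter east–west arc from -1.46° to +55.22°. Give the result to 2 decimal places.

Signed shortest Δλ from -1.46° to +55.22° is +56.68°.
Midpoint longitude = -1.46° + (+56.68°)/2 = -1.46° + 28.34° = +26.88°.

+26.88°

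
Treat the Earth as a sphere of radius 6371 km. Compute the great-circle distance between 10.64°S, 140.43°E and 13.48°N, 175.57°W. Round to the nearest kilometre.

5546 km

Δλ = -175.57 − 140.43 = -316.00°; wrapped into (−180°, 180°]: 44.00°.
Δφ = 13.48 − -10.64 = 24.12°.
a = sin²(Δφ/2) + cos φ₁ · cos φ₂ · sin²(Δλ/2) = 0.177772.
c = 2·atan2(√a, √(1−a)) = 0.87049 rad → d = 6371·c ≈ 5545.86 km.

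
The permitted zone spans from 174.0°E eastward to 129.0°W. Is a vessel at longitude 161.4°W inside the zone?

Yes

Band width going east from +174.0° to -129.0°: ((-129.0 − 174.0) mod 360) = 57.0°.
Offset of -161.4° east of the west edge: ((-161.4 − 174.0) mod 360) = 24.6°.
24.6° ≤ 57.0° ⇒ inside.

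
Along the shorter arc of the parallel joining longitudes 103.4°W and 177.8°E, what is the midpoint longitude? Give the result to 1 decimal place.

Signed shortest Δλ from -103.4° to +177.8° is -78.8°.
Midpoint longitude = -103.4° + (-78.8°)/2 = -103.4° − 39.4° = -142.8°.
(The naïve average (-103.4 + +177.8)/2 = 37.2° is on the wrong side of the globe.)

142.8°W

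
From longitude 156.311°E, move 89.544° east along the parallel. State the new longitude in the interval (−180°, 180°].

114.145°W

Start at +156.311°; shift +89.544° → +245.855°.
+245.855° lies outside (−180°, 180°]; subtract 360° → -114.145°.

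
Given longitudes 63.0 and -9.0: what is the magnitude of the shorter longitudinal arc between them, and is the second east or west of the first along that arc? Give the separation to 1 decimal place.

72.0° west

Raw difference: -9.0 − 63.0 = -72.0°.
Normalise into (−180°, 180°]: -72.0° stays -72.0°.
Negative ⇒ the second point lies to the west; separation 72.0°.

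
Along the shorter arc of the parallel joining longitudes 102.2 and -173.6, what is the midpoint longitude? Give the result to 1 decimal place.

+144.3°

Signed shortest Δλ from +102.2° to -173.6° is +84.2°.
Midpoint longitude = +102.2° + (+84.2°)/2 = +102.2° + 42.1° = +144.3°.
(The naïve average (+102.2 + -173.6)/2 = -35.7° is on the wrong side of the globe.)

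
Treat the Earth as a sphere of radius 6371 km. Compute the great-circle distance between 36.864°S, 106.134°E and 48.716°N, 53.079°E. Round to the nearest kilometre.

10861 km

Δλ = 53.079 − 106.134 = -53.055°.
Δφ = 48.716 − -36.864 = 85.580°.
a = sin²(Δφ/2) + cos φ₁ · cos φ₂ · sin²(Δλ/2) = 0.566765.
c = 2·atan2(√a, √(1−a)) = 1.70473 rad → d = 6371·c ≈ 10860.81 km.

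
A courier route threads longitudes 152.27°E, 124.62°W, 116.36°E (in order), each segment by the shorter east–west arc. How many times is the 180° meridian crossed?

Leg 1: +152.27° → -124.62°, shortest Δλ = 83.11° (east) — crosses 180°.
Leg 2: -124.62° → +116.36°, shortest Δλ = -119.02° (west) — crosses 180°.
Total crossings: 2.

2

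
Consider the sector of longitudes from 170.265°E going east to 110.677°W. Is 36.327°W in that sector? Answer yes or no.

Band width going east from +170.265° to -110.677°: ((-110.677 − 170.265) mod 360) = 79.058°.
Offset of -36.327° east of the west edge: ((-36.327 − 170.265) mod 360) = 153.408°.
153.408° > 79.058° ⇒ outside.

No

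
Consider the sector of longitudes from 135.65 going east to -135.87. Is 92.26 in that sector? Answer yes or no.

No

Band width going east from +135.65° to -135.87°: ((-135.87 − 135.65) mod 360) = 88.48°.
Offset of +92.26° east of the west edge: ((92.26 − 135.65) mod 360) = 316.61°.
316.61° > 88.48° ⇒ outside.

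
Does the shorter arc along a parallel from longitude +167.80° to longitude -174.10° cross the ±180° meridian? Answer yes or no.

Naïve |-174.10 − 167.80| = 341.9° > 180°, so the shorter arc goes the other way round — across 180°.
Signed shortest Δλ = ((-174.10 − 167.80 + 180) mod 360) − 180 = 18.1°.
Going east by 18.1° from +167.80° passes through 180° before reaching -174.10°.

Yes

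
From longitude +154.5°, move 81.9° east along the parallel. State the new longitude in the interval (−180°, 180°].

Start at +154.5°; shift +81.9° → +236.4°.
+236.4° lies outside (−180°, 180°]; subtract 360° → -123.6°.

-123.6°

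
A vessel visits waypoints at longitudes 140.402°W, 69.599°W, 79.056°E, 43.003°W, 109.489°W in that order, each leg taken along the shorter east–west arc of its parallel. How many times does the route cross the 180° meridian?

0

Leg 1: -140.402° → -69.599°, shortest Δλ = 70.803° (east) — does not cross 180°.
Leg 2: -69.599° → +79.056°, shortest Δλ = 148.655° (east) — does not cross 180°.
Leg 3: +79.056° → -43.003°, shortest Δλ = -122.059° (west) — does not cross 180°.
Leg 4: -43.003° → -109.489°, shortest Δλ = -66.486° (west) — does not cross 180°.
Total crossings: 0.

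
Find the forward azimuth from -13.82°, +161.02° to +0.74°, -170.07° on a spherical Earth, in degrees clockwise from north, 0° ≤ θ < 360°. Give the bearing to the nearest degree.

65°

Δλ = -170.07 − 161.02 = -331.09°; wrapped into (−180°, 180°]: 28.91°.
θ = atan2( sin Δλ · cos φ₂ , cos φ₁ · sin φ₂ − sin φ₁ · cos φ₂ · cos Δλ )
  = atan2(0.48339, 0.22163) = 65.369° → normalised to [0°, 360°): 65.369°.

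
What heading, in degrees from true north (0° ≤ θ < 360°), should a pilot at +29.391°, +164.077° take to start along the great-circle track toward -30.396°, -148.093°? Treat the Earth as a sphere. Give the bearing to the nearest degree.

Δλ = -148.093 − 164.077 = -312.170°; wrapped into (−180°, 180°]: 47.830°.
θ = atan2( sin Δλ · cos φ₂ , cos φ₁ · sin φ₂ − sin φ₁ · cos φ₂ · cos Δλ )
  = atan2(0.63928, -0.72503) = 138.596° → normalised to [0°, 360°): 138.596°.

139°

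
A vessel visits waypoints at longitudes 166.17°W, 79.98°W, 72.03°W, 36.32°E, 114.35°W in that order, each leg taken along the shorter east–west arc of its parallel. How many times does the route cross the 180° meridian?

Leg 1: -166.17° → -79.98°, shortest Δλ = 86.19° (east) — does not cross 180°.
Leg 2: -79.98° → -72.03°, shortest Δλ = 7.95° (east) — does not cross 180°.
Leg 3: -72.03° → +36.32°, shortest Δλ = 108.35° (east) — does not cross 180°.
Leg 4: +36.32° → -114.35°, shortest Δλ = -150.67° (west) — does not cross 180°.
Total crossings: 0.

0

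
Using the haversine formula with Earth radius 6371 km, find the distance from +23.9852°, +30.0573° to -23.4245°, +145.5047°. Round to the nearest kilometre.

13505 km

Δλ = 145.5047 − 30.0573 = 115.4474°.
Δφ = -23.4245 − 23.9852 = -47.4097°.
a = sin²(Δφ/2) + cos φ₁ · cos φ₂ · sin²(Δλ/2) = 0.760913.
c = 2·atan2(√a, √(1−a)) = 2.11979 rad → d = 6371·c ≈ 13505.15 km.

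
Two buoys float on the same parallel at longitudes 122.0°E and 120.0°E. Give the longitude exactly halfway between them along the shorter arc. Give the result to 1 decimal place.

121.0°E

Signed shortest Δλ from +122.0° to +120.0° is -2.0°.
Midpoint longitude = +122.0° + (-2.0°)/2 = +122.0° − 1.0° = +121.0°.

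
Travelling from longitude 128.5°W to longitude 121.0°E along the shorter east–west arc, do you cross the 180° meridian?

Naïve |121.0 − -128.5| = 249.5° > 180°, so the shorter arc goes the other way round — across 180°.
Signed shortest Δλ = ((121.0 − -128.5 + 180) mod 360) − 180 = -110.5°.
Going west by 110.5° from -128.5° passes through 180° before reaching +121.0°.

Yes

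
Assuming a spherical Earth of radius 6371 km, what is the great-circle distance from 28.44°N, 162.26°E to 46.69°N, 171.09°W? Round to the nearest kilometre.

Δλ = -171.09 − 162.26 = -333.35°; wrapped into (−180°, 180°]: 26.65°.
Δφ = 46.69 − 28.44 = 18.25°.
a = sin²(Δφ/2) + cos φ₁ · cos φ₂ · sin²(Δλ/2) = 0.057190.
c = 2·atan2(√a, √(1−a)) = 0.48297 rad → d = 6371·c ≈ 3076.98 km.

3077 km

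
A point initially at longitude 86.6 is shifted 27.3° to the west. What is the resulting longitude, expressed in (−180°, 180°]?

+59.3°

Start at +86.6°; shift −27.3° → +59.3°.
+59.3° already lies in (−180°, 180°].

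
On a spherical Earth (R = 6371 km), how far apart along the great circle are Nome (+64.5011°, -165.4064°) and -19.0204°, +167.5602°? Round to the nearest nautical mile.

5168 nmi

Δλ = 167.5602 − -165.4064 = 332.9666°; wrapped into (−180°, 180°]: -27.0334°.
Δφ = -19.0204 − 64.5011 = -83.5215°.
a = sin²(Δφ/2) + cos φ₁ · cos φ₂ · sin²(Δλ/2) = 0.465818.
c = 2·atan2(√a, √(1−a)) = 1.50238 rad → d = 6371·c ≈ 9571.66 km ≈ 5168.28 nmi.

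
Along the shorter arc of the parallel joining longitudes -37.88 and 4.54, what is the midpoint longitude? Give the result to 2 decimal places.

Signed shortest Δλ from -37.88° to +4.54° is +42.42°.
Midpoint longitude = -37.88° + (+42.42°)/2 = -37.88° + 21.21° = -16.67°.

-16.67°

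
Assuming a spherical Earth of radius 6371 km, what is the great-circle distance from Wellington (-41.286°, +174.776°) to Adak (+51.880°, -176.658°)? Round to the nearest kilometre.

10393 km

Δλ = -176.658 − 174.776 = -351.434°; wrapped into (−180°, 180°]: 8.566°.
Δφ = 51.880 − -41.286 = 93.166°.
a = sin²(Δφ/2) + cos φ₁ · cos φ₂ · sin²(Δλ/2) = 0.530202.
c = 2·atan2(√a, √(1−a)) = 1.63124 rad → d = 6371·c ≈ 10392.61 km.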